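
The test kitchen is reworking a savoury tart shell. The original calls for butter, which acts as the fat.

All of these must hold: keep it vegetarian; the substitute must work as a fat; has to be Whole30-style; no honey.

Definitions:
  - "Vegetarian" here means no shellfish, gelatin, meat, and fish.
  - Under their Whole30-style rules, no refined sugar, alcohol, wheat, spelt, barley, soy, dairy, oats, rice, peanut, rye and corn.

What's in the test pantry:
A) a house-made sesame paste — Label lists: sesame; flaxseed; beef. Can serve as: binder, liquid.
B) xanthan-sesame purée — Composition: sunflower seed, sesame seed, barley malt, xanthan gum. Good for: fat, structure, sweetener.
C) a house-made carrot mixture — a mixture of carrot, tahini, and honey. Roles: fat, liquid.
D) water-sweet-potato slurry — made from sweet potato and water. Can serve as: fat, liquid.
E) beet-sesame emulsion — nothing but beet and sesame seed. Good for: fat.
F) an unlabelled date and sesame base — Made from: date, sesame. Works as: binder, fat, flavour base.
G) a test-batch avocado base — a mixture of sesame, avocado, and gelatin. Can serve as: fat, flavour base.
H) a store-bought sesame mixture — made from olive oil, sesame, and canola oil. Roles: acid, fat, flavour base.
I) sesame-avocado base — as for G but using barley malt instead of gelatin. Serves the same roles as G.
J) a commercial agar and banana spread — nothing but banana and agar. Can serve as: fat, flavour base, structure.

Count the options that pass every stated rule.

A: not usable as a fat; has beef, so not vegetarian — out
B: has barley malt, so not Whole30-style — reject
C: has honey, so not honey-free — reject
D: nothing on the exclusion list — OK
E: only sesame seed and beet; none excluded — keep
F: nothing on the exclusion list — valid
G: has gelatin, so not vegetarian — no
H: every rule checks out — valid
I: has barley malt, so not Whole30-style — no
J: only agar and banana; none excluded — valid

5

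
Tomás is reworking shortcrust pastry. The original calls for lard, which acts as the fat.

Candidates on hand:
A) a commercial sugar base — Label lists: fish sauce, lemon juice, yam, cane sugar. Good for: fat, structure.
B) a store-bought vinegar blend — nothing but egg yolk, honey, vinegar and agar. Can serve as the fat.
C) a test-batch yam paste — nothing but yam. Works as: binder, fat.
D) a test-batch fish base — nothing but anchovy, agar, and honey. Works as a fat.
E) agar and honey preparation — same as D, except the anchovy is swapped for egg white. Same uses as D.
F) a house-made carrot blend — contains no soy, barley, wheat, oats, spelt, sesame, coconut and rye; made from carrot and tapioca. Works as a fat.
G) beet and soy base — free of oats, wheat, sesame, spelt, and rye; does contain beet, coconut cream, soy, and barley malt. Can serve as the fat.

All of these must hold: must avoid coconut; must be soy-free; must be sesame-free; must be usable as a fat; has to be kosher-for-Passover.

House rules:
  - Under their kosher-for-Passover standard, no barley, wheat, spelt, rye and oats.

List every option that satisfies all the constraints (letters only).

A: all constraints satisfied — OK
B: every rule checks out — OK
C: works as a fat, kosher-for-Passover, no coconut — valid
D: all constraints satisfied — valid
E: only egg white, honey and agar; none excluded — valid
F: no soy, no coconut — valid
G: has barley malt, so not kosher-for-Passover; has soy, so not soy-free (and 1 more) — out

A, B, C, D, E, F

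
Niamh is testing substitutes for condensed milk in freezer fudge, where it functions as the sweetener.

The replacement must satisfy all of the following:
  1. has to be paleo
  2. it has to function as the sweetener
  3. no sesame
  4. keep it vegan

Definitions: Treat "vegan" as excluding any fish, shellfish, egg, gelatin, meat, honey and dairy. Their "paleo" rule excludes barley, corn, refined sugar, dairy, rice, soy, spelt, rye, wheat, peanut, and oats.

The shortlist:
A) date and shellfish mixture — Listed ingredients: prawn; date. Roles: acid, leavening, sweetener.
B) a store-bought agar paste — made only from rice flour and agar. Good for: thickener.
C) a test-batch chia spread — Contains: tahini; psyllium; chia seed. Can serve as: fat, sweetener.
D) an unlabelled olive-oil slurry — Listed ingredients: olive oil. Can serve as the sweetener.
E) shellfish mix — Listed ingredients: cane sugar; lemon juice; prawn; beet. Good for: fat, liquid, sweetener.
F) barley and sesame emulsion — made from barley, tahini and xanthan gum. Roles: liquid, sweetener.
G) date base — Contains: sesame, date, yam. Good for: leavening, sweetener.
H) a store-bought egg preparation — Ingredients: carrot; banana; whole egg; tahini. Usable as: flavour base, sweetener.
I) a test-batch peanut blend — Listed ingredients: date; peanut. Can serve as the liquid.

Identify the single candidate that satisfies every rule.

A: has prawn, so not vegan — no
B: not usable as a sweetener; has rice flour, so not paleo — reject
C: has tahini, so not sesame-free — out
D: works as a sweetener, vegan, paleo — OK
E: has prawn, so not vegan; has cane sugar, so not paleo — no
F: has barley, so not paleo; has tahini, so not sesame-free — reject
G: has sesame, so not sesame-free — reject
H: has whole egg, so not vegan; has tahini, so not sesame-free — out
I: not usable as a sweetener; has peanut, so not paleo — out

D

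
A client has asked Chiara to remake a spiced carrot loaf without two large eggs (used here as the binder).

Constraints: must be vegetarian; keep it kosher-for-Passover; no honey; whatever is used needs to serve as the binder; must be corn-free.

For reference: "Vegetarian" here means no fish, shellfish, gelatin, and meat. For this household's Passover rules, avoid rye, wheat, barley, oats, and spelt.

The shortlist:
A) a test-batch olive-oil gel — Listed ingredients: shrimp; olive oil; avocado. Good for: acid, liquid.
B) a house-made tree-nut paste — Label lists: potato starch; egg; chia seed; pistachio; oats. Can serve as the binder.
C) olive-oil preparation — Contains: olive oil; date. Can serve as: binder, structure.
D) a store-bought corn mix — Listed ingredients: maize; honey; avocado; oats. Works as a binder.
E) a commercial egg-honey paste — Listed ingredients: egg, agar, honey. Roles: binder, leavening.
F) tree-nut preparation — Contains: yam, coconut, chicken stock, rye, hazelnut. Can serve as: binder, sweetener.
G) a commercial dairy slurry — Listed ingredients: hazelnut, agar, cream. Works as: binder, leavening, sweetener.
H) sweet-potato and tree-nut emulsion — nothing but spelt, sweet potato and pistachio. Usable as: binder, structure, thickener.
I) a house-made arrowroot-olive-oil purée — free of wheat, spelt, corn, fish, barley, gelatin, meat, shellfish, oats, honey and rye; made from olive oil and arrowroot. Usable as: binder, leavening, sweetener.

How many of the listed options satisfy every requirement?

3

A: not usable as a binder; has shrimp, so not vegetarian — no
B: has oats, so not kosher-for-Passover — reject
C: only date and olive oil; none excluded — OK
D: has oats, so not kosher-for-Passover; has maize, so not corn-free (and 1 more) — out
E: has honey, so not honey-free — no
F: has chicken stock, so not vegetarian; has rye, so not kosher-for-Passover — reject
G: all constraints satisfied — keep
H: has spelt, so not kosher-for-Passover — no
I: kosher-for-Passover, vegetarian — keep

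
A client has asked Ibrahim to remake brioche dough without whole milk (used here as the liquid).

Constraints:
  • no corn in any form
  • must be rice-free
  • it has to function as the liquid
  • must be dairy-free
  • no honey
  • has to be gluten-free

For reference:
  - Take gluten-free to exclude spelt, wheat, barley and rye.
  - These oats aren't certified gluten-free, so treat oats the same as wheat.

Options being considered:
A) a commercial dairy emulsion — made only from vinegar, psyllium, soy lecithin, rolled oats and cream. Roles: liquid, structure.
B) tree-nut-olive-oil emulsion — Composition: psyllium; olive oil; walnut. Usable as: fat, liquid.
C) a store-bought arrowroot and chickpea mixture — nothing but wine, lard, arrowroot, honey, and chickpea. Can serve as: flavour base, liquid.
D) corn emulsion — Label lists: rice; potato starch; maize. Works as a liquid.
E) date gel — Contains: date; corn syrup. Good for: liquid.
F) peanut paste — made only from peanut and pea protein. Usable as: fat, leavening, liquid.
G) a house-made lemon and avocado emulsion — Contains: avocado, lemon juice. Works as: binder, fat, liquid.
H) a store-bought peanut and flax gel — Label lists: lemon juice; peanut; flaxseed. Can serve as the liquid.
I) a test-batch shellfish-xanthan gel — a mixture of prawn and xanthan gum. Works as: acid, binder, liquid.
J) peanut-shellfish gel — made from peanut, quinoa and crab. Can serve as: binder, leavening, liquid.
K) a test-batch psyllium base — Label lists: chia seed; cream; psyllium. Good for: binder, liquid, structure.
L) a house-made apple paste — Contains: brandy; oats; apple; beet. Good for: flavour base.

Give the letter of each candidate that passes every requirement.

A: has rolled oats, so not gluten-free; has cream, so not dairy-free — out
B: works as a liquid, no corn, no honey — OK
C: has honey, so not honey-free — out
D: has rice, so not rice-free; has maize, so not corn-free — out
E: has corn syrup, so not corn-free — no
F: works as a liquid, no dairy, no honey — keep
G: works as a liquid, no dairy, gluten-free — valid
H: nothing on the exclusion list — OK
I: nothing on the exclusion list — valid
J: works as a liquid, no dairy, no honey — keep
K: has cream, so not dairy-free — no
L: not usable as a liquid; has oats, so not gluten-free — out

B, F, G, H, I, J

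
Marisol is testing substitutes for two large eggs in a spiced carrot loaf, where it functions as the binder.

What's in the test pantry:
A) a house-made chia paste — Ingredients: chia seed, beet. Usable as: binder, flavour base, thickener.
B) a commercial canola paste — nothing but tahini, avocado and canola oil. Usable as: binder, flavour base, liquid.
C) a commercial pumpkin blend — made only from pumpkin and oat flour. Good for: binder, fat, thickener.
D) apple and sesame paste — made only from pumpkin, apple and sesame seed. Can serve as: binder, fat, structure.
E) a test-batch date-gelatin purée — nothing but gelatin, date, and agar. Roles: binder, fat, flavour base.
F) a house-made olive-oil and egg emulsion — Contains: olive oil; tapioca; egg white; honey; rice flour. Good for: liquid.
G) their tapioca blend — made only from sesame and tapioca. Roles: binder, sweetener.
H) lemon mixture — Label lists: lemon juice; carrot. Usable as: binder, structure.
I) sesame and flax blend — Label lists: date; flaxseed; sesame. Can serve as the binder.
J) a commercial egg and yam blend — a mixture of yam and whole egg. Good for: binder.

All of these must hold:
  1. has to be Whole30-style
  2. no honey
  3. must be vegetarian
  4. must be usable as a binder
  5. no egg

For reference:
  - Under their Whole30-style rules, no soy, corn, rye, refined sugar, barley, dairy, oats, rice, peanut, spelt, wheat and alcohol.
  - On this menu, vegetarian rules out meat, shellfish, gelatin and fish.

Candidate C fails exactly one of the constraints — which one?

Whole30-style

usable as a binder: satisfied
Whole30-style: has oat flour — fails
vegetarian: satisfied
honey-free: satisfied
egg-free: satisfied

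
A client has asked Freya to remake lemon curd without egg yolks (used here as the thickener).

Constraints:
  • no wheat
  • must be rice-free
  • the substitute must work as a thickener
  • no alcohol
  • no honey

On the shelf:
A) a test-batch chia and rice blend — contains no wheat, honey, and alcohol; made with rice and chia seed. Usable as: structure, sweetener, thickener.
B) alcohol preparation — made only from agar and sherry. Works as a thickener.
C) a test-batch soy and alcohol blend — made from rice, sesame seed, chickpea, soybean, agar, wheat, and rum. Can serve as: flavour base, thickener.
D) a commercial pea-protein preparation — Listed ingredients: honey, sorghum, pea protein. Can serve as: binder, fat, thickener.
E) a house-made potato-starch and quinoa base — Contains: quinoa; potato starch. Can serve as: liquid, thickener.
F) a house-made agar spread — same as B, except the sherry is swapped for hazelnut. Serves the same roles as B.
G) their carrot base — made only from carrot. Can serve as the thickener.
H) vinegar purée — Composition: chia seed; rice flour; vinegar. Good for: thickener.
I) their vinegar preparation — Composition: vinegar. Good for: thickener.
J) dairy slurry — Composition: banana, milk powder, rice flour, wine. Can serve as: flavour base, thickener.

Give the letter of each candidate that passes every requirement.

E, F, G, I

A: has rice, so not rice-free — no
B: has sherry, so not alcohol-free — out
C: has rice, so not rice-free; has rum, so not alcohol-free (and 1 more) — reject
D: has honey, so not honey-free — out
E: no wheat, no honey — valid
F: only hazelnut and agar; none excluded — OK
G: all constraints satisfied — OK
H: has rice flour, so not rice-free — out
I: no alcohol, no wheat — keep
J: has rice flour, so not rice-free; has wine, so not alcohol-free — out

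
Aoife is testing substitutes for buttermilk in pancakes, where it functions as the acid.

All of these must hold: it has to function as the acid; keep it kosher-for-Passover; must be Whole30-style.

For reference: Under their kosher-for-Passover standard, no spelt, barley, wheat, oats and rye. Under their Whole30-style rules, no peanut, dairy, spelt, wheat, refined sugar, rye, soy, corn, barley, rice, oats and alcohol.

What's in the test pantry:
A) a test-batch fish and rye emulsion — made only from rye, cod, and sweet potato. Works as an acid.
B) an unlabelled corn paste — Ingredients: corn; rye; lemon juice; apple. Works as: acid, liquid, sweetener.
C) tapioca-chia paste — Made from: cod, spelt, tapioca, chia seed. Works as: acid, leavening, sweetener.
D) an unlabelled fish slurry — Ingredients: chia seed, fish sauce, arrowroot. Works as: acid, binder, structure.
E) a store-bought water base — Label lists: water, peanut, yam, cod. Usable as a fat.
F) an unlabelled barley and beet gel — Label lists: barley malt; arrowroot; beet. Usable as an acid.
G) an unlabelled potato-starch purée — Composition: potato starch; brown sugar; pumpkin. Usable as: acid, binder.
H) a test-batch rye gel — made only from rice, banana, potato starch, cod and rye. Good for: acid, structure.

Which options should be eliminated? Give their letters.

A: has rye, so not kosher-for-Passover; has rye, so not Whole30-style — out
B: has rye, so not kosher-for-Passover; has corn, so not Whole30-style — no
C: has spelt, so not kosher-for-Passover; has spelt, so not Whole30-style — out
D: nothing on the exclusion list — OK
E: not usable as an acid; has peanut, so not Whole30-style — no
F: has barley malt, so not kosher-for-Passover; has barley malt, so not Whole30-style — reject
G: has brown sugar, so not Whole30-style — no
H: has rye, so not kosher-for-Passover; has rice, so not Whole30-style — out

A, B, C, E, F, G, H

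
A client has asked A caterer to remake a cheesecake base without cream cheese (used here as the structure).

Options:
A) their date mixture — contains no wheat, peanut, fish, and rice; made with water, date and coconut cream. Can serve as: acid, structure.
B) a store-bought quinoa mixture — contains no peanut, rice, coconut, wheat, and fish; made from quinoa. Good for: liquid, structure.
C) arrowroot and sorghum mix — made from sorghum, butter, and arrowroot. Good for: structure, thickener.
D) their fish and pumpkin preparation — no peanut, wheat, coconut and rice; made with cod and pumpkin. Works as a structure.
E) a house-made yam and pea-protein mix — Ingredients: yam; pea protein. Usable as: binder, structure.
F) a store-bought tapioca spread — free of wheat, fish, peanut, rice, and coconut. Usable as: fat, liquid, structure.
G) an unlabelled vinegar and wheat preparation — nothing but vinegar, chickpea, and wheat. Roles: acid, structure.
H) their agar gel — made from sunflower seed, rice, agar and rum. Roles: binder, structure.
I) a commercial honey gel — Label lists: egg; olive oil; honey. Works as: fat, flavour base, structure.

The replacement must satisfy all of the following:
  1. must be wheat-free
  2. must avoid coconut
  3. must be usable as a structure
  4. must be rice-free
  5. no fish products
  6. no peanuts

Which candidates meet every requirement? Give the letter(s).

A: has coconut cream, so not coconut-free — out
B: no fish, no rice — valid
C: only butter, sorghum and arrowroot; none excluded — OK
D: has cod, so not fish-free — reject
E: only pea protein and yam; none excluded — valid
F: works as a structure, no coconut, no wheat — keep
G: has wheat, so not wheat-free — out
H: has rice, so not rice-free — no
I: works as a structure, no coconut, no rice — keep

B, C, E, F, I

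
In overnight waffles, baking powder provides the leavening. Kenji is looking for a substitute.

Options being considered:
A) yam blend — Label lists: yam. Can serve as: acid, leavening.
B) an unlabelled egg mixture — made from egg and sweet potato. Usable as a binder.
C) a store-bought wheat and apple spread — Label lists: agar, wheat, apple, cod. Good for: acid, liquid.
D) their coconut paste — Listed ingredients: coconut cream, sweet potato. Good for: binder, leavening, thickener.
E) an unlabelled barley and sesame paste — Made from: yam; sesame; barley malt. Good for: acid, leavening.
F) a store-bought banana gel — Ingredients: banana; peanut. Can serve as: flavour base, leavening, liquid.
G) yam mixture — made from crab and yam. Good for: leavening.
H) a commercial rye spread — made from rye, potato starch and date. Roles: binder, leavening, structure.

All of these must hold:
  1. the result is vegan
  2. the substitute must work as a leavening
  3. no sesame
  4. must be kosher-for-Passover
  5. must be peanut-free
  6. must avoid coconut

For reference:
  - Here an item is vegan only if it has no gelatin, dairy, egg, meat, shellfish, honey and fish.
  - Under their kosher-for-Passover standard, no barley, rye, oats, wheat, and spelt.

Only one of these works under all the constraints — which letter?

A

A: all constraints satisfied — keep
B: not usable as a leavening; has egg, so not vegan — reject
C: not usable as a leavening; has cod, so not vegan (and 1 more) — reject
D: has coconut cream, so not coconut-free — no
E: has barley malt, so not kosher-for-Passover; has sesame, so not sesame-free — reject
F: has peanut, so not peanut-free — out
G: has crab, so not vegan — no
H: has rye, so not kosher-for-Passover — out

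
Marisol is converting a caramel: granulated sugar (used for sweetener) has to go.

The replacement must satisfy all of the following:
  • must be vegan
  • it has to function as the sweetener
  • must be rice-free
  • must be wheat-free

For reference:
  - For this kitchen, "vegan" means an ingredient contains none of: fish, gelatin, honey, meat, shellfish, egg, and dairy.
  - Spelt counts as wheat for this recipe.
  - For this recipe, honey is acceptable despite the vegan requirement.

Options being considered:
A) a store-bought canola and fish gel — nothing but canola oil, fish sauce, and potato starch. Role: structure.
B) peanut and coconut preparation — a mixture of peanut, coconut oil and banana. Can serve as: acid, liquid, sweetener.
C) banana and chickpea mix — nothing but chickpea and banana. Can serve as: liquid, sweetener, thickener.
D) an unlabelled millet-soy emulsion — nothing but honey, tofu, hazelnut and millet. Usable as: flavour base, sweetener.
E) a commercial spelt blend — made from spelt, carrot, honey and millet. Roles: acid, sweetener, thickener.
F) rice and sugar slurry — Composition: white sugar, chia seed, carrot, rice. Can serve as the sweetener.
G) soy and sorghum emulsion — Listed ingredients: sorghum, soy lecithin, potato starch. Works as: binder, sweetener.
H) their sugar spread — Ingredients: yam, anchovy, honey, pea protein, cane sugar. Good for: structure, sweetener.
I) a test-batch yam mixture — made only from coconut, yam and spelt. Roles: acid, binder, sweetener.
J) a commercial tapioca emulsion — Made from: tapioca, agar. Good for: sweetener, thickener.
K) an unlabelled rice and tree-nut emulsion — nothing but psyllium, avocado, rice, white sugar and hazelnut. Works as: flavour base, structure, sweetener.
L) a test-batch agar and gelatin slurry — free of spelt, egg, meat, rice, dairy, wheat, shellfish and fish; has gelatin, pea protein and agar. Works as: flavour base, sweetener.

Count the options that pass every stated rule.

A: not usable as a sweetener; has fish sauce, so not vegan — out
B: works as a sweetener, wheat-free, no rice — keep
C: all constraints satisfied — OK
D: honey is permitted under the vegan carve-out; nothing else excluded — OK
E: has spelt, so not wheat-free — no
F: has rice, so not rice-free — out
G: only soy lecithin, sorghum, and potato starch; none excluded — valid
H: has anchovy, so not vegan — reject
I: has spelt, so not wheat-free — no
J: nothing on the exclusion list — OK
K: has rice, so not rice-free — no
L: has gelatin, so not vegan — reject

5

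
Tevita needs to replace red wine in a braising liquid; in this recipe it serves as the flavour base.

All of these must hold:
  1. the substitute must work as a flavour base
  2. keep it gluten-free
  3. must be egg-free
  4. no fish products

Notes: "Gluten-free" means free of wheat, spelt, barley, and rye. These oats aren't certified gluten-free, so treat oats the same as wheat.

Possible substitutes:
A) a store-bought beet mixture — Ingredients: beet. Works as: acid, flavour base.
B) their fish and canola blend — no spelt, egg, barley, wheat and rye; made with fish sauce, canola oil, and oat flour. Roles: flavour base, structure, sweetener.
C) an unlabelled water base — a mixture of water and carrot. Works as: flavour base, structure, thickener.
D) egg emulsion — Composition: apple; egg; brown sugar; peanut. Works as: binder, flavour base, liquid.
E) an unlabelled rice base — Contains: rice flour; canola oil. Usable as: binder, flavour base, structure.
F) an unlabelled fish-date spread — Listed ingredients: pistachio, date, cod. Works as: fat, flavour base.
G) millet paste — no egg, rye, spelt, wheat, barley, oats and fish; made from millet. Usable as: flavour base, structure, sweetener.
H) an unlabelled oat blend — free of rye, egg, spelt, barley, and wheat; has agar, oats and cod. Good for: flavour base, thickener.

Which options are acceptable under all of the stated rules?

A: only beet; none excluded — keep
B: has oat flour, so not gluten-free; has fish sauce, so not fish-free — no
C: every rule checks out — valid
D: has egg, so not egg-free — reject
E: only rice flour and canola oil; none excluded — OK
F: has cod, so not fish-free — no
G: all constraints satisfied — OK
H: has oats, so not gluten-free; has cod, so not fish-free — reject

A, C, E, G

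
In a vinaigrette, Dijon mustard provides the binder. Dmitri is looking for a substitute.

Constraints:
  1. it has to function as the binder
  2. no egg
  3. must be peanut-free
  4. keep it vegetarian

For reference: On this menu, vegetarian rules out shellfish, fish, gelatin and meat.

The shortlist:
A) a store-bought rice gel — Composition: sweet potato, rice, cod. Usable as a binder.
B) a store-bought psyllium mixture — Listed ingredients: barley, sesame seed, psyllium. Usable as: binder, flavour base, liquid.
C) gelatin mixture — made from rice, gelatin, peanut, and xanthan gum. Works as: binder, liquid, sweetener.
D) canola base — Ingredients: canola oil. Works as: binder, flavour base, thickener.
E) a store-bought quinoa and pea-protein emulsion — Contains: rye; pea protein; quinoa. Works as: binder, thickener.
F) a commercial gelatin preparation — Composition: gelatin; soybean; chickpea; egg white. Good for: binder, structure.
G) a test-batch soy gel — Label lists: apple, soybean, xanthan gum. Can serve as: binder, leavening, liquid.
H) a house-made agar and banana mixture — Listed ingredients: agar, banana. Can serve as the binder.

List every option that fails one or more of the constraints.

A: has cod, so not vegetarian — out
B: no egg, no peanut — keep
C: has gelatin, so not vegetarian; has peanut, so not peanut-free — reject
D: works as a binder, vegetarian, no peanut — valid
E: vegetarian, no egg — OK
F: has gelatin, so not vegetarian; has egg white, so not egg-free — no
G: vegetarian, no egg — valid
H: only agar and banana; none excluded — valid

A, C, F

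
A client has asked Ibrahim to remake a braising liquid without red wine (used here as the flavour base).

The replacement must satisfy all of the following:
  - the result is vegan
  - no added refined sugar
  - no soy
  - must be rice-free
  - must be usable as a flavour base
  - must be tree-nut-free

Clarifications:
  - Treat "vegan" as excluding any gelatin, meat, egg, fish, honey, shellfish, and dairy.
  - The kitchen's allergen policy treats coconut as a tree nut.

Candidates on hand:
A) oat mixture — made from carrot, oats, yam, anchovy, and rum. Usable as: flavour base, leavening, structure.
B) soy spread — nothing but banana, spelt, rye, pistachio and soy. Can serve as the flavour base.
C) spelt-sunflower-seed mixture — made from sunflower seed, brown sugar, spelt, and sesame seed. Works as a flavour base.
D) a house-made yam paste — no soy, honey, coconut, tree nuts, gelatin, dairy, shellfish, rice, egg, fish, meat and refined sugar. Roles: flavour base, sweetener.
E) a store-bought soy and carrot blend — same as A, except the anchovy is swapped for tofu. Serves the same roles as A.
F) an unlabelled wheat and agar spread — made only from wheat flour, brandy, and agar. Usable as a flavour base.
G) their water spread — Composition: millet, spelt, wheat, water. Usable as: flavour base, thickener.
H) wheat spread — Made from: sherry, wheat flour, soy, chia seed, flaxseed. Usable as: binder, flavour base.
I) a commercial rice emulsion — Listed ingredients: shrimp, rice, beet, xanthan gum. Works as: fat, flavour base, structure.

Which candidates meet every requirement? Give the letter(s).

D, F, G

A: has anchovy, so not vegan — out
B: has pistachio, so not tree-nut-free; has soy, so not soy-free — no
C: has brown sugar, so not no-added-sugar — no
D: nothing on the exclusion list — valid
E: has tofu, so not soy-free — no
F: only brandy, wheat flour and agar; none excluded — valid
G: spelt and wheat etc. — none of it excluded — keep
H: has soy, so not soy-free — reject
I: has shrimp, so not vegan; has rice, so not rice-free — no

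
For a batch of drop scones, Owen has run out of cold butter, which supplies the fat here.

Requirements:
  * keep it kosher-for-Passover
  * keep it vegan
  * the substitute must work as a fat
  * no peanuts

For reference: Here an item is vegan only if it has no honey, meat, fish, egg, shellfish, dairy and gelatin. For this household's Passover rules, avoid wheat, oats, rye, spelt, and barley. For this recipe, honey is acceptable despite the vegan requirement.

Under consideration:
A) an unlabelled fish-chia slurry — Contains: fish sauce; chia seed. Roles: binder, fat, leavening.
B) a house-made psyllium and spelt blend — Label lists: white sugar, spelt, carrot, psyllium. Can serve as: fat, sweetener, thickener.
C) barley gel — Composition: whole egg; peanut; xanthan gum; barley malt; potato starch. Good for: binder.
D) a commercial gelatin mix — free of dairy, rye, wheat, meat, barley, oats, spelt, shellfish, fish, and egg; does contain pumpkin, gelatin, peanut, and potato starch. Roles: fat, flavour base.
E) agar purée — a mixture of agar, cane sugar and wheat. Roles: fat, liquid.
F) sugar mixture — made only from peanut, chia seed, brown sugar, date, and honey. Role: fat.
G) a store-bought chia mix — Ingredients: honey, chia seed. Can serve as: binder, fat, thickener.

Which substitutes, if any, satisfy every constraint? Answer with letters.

G

A: has fish sauce, so not vegan — out
B: has spelt, so not kosher-for-Passover — reject
C: not usable as a fat; has whole egg, so not vegan (and 2 more) — no
D: has gelatin, so not vegan; has peanut, so not peanut-free — no
E: has wheat, so not kosher-for-Passover — reject
F: has peanut, so not peanut-free — out
G: honey is permitted under the vegan carve-out; nothing else excluded — keep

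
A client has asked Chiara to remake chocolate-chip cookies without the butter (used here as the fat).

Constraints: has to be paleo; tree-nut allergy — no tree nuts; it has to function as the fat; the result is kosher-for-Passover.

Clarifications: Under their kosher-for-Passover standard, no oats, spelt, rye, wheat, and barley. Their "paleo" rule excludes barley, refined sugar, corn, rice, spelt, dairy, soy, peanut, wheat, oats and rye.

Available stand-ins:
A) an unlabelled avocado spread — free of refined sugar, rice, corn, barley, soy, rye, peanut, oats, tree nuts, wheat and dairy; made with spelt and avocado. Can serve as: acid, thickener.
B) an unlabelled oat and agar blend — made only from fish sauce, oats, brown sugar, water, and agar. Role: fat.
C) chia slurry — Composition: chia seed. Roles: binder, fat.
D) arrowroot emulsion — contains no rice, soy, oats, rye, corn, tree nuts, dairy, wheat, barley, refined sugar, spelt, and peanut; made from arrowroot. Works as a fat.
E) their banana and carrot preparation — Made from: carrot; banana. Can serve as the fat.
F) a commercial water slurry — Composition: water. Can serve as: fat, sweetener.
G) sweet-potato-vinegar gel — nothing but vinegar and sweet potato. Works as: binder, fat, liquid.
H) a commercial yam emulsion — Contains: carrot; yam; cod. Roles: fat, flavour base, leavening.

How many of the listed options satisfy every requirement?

6

A: not usable as a fat; has spelt, so not kosher-for-Passover (and 1 more) — out
B: has oats, so not kosher-for-Passover; has oats, so not paleo — no
C: every rule checks out — keep
D: works as a fat, paleo, kosher-for-Passover — OK
E: works as a fat, no tree nuts, paleo — keep
F: no tree nuts, kosher-for-Passover — valid
G: only sweet potato and vinegar; none excluded — valid
H: paleo, no tree nuts — keep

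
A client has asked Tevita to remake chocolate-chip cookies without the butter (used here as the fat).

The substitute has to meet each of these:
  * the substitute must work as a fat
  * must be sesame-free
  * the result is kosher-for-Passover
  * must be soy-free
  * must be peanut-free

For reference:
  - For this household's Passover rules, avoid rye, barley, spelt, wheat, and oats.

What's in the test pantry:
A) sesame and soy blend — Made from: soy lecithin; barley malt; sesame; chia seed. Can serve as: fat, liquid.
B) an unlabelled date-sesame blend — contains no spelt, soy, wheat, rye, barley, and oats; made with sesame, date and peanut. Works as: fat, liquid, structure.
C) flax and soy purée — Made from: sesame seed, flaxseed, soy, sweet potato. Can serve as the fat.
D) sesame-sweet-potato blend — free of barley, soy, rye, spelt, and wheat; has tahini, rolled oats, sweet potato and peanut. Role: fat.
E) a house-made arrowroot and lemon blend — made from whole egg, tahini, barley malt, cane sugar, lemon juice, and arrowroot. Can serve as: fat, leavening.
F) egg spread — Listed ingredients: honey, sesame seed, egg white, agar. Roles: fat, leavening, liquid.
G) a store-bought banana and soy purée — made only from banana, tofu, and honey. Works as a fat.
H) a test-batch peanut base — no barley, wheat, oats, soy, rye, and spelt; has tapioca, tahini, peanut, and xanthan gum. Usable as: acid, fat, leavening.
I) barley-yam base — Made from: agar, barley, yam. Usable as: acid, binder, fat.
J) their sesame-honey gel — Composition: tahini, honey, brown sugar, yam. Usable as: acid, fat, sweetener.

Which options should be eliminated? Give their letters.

A, B, C, D, E, F, G, H, I, J

A: has barley malt, so not kosher-for-Passover; has sesame, so not sesame-free (and 1 more) — no
B: has sesame, so not sesame-free; has peanut, so not peanut-free — out
C: has sesame seed, so not sesame-free; has soy, so not soy-free — reject
D: has rolled oats, so not kosher-for-Passover; has tahini, so not sesame-free (and 1 more) — reject
E: has barley malt, so not kosher-for-Passover; has tahini, so not sesame-free — out
F: has sesame seed, so not sesame-free — reject
G: has tofu, so not soy-free — no
H: has tahini, so not sesame-free; has peanut, so not peanut-free — reject
I: has barley, so not kosher-for-Passover — no
J: has tahini, so not sesame-free — out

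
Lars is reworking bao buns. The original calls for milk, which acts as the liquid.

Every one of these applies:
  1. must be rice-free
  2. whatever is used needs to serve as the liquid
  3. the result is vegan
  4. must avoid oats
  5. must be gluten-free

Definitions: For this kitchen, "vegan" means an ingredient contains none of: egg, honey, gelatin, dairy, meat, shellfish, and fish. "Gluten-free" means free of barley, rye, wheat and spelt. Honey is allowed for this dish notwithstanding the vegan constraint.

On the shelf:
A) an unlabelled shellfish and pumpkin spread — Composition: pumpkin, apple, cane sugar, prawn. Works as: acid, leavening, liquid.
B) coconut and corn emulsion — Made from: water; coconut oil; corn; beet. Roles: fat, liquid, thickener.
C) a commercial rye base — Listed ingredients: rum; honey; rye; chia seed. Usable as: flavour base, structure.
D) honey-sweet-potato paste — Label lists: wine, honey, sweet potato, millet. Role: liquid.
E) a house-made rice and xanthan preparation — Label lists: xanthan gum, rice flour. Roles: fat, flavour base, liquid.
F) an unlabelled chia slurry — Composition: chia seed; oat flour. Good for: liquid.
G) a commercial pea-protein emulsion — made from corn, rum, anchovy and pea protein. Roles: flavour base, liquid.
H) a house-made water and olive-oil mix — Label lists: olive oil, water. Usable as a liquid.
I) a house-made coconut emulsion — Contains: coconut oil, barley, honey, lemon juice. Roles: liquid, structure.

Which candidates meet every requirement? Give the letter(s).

A: has prawn, so not vegan — no
B: coconut oil and corn etc. — none of it excluded — valid
C: not usable as a liquid; has rye, so not gluten-free — reject
D: honey is permitted under the vegan carve-out; nothing else excluded — keep
E: has rice flour, so not rice-free — out
F: has oat flour, so not oat-free — reject
G: has anchovy, so not vegan — no
H: nothing on the exclusion list — valid
I: has barley, so not gluten-free — no

B, D, H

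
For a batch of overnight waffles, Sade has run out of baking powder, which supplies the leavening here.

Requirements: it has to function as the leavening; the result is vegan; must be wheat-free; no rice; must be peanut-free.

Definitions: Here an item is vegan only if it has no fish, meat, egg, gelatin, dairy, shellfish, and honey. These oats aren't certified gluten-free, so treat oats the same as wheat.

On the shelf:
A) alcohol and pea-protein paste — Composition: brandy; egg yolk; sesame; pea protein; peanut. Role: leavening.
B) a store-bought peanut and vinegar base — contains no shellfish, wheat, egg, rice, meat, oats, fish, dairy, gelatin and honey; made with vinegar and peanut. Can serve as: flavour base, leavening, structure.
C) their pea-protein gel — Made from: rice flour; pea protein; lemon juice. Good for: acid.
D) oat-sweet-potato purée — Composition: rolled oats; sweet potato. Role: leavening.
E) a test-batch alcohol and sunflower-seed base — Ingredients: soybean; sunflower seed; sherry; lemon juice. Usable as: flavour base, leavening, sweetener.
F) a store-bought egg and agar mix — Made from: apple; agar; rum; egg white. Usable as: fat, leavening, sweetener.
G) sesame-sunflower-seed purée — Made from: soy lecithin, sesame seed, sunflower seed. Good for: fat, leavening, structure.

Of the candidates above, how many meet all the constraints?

2

A: has egg yolk, so not vegan; has peanut, so not peanut-free — reject
B: has peanut, so not peanut-free — no
C: not usable as a leavening; has rice flour, so not rice-free — out
D: has rolled oats, so not wheat-free — no
E: nothing on the exclusion list — OK
F: has egg white, so not vegan — no
G: no peanut, no rice — valid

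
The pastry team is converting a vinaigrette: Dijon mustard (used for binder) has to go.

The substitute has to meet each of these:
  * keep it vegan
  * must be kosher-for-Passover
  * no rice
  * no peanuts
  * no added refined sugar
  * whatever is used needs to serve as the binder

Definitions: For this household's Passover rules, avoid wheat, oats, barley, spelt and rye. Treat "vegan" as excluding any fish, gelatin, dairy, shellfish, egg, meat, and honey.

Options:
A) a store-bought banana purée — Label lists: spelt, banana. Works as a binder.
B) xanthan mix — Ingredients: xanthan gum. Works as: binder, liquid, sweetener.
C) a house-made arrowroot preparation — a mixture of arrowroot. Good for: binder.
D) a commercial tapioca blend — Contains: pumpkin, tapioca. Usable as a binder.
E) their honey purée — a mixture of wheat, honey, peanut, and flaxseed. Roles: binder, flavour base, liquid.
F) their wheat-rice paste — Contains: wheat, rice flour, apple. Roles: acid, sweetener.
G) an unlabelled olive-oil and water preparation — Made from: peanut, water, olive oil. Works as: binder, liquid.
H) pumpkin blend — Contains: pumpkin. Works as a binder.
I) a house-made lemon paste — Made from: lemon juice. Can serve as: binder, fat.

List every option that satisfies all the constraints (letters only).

A: has spelt, so not kosher-for-Passover — reject
B: nothing on the exclusion list — keep
C: all constraints satisfied — keep
D: works as a binder, no peanut, vegan — valid
E: has wheat, so not kosher-for-Passover; has honey, so not vegan (and 1 more) — reject
F: not usable as a binder; has wheat, so not kosher-for-Passover (and 1 more) — no
G: has peanut, so not peanut-free — out
H: no refined sugar, kosher-for-Passover — keep
I: vegan, no rice — OK

B, C, D, H, I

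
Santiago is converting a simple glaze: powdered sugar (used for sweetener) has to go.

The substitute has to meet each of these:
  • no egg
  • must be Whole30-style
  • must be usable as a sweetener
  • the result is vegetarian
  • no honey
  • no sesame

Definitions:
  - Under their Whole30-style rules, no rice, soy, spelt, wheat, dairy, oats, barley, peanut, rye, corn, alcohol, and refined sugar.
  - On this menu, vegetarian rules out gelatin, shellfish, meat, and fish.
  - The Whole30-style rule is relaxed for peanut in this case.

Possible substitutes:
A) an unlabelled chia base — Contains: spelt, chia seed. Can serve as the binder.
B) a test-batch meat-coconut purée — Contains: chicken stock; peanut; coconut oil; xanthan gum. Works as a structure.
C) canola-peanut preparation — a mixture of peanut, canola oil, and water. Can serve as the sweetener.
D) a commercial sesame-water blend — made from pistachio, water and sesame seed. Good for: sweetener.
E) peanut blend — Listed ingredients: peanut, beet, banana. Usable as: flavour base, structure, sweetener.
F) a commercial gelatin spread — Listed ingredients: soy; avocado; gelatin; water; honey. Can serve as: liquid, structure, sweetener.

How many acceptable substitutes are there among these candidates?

2

A: not usable as a sweetener; has spelt, so not Whole30-style — out
B: not usable as a sweetener; has chicken stock, so not vegetarian — no
C: peanut is permitted under the Whole30-style carve-out; nothing else excluded — valid
D: has sesame seed, so not sesame-free — out
E: peanut is permitted under the Whole30-style carve-out; nothing else excluded — keep
F: has soy, so not Whole30-style; has gelatin, so not vegetarian (and 1 more) — reject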